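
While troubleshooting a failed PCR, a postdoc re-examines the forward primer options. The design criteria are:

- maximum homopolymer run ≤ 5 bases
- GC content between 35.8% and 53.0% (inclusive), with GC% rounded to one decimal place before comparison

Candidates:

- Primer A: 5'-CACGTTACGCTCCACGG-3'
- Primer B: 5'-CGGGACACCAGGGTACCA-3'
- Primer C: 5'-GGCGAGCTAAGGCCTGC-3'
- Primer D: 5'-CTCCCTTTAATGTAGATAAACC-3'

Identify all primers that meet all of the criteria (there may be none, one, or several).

Primer D only.

Primer A (17 nt, A=3 T=3 G=4 C=7): longest run = 2 ✓; GC 11/17 = 64.7%, outside 35.8–53.0% ✗ — fails.
Primer B (18 nt, A=5 T=1 G=6 C=6): longest run = 3 ✓; GC 12/18 = 66.7%, outside 35.8–53.0% ✗ — fails.
Primer C (17 nt, A=3 T=2 G=7 C=5): longest run = 2 ✓; GC 12/17 = 70.6%, outside 35.8–53.0% ✗ — fails.
Primer D (22 nt, A=7 T=7 G=2 C=6): longest run = 3 ✓; GC 8/22 = 36.4% ✓ — passes.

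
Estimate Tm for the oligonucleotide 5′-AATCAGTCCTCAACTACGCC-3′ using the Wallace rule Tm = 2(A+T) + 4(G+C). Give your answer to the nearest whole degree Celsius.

Base counts: A=6, T=4, G=2, C=8 (length 20).
Tm = 2·(6+4) + 4·(2+8) = 2·10 + 4·10 = 20 + 40 = 60°C.

60°C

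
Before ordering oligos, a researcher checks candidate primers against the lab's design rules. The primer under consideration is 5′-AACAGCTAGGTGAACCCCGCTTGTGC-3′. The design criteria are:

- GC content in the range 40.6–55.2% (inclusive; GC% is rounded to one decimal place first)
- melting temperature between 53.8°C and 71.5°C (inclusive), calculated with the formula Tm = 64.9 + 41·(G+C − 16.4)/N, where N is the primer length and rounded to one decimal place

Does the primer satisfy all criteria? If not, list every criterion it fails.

Base counts: A=6, T=5, G=7, C=8 (length 26).
GC content: GC 15/26 = 57.7%, outside 40.6–55.2% ✗
Tm: Tm = 64.9 + 41·(15 − 16.4)/26 = 62.7°C ✓

Fails: GC content.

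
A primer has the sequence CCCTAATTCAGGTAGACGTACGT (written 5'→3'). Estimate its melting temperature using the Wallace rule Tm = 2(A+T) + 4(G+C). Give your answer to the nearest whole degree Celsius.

Base counts: A=6, T=6, G=5, C=6 (length 23).
Tm = 2·(6+6) + 4·(5+6) = 2·12 + 4·11 = 24 + 44 = 68°C.

68°C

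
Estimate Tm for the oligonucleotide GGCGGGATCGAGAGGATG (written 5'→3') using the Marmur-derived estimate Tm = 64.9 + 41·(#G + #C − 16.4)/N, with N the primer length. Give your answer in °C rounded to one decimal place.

54.9°C

Base counts: A=4, T=2, G=10, C=2; G+C = 12, N = 18.
Tm = 64.9 + 41·(12 − 16.4)/18 = 64.9 + -180.40/18 = 54.9°C.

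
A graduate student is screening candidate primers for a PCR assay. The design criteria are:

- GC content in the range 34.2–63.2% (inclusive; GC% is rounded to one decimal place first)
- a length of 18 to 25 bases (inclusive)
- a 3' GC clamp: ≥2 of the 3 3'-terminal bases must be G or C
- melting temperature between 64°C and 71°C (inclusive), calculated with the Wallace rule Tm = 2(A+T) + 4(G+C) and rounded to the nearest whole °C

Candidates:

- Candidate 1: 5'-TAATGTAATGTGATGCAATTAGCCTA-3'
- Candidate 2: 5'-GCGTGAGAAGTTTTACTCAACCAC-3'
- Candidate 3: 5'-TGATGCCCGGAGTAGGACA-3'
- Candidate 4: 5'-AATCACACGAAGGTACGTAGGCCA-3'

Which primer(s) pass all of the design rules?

Candidate 1 (26 nt, A=9 T=9 G=5 C=3): GC 8/26 = 30.8%, outside 34.2–63.2% ✗; length 26, outside 18–25 ✗; 3' end CTA has 1 G/C, need ≥2 ✗; Tm = 2·18 + 4·8 = 68°C ✓ — fails.
Candidate 2 (24 nt, A=7 T=6 G=5 C=6): GC 11/24 = 45.8% ✓; length 24 ✓; 3' end CAC has 2 G/C ✓; Tm = 2·13 + 4·11 = 70°C ✓ — passes.
Candidate 3 (19 nt, A=5 T=3 G=7 C=4): GC 11/19 = 57.9% ✓; length 19 ✓; 3' end ACA has 1 G/C, need ≥2 ✗; Tm = 2·8 + 4·11 = 60°C, outside 64–71°C ✗ — fails.
Candidate 4 (24 nt, A=9 T=3 G=6 C=6): GC 12/24 = 50.0% ✓; length 24 ✓; 3' end CCA has 2 G/C ✓; Tm = 2·12 + 4·12 = 72°C, outside 64–71°C ✗ — fails.

Candidate 2 only.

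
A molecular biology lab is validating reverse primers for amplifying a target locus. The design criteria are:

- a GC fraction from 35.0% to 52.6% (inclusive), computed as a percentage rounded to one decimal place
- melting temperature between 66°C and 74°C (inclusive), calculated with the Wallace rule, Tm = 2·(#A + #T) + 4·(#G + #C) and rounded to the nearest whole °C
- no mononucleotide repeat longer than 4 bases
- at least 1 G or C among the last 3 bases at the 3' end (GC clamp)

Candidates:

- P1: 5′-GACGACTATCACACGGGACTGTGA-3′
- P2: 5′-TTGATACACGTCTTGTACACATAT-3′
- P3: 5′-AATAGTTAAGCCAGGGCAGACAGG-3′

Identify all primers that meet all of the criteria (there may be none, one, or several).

P1 (24 nt, A=7 T=4 G=7 C=6): GC 13/24 = 54.2%, outside 35.0–52.6% ✗; Tm = 2·11 + 4·13 = 74°C ✓; longest run = 3 ✓; 3' end TGA has 1 G/C ✓ — fails.
P2 (24 nt, A=7 T=9 G=3 C=5): GC 8/24 = 33.3%, outside 35.0–52.6% ✗; Tm = 2·16 + 4·8 = 64°C, outside 66–74°C ✗; longest run = 2 ✓; 3' end TAT has 0 G/C, need ≥1 ✗ — fails.
P3 (24 nt, A=9 T=3 G=8 C=4): GC 12/24 = 50.0% ✓; Tm = 2·12 + 4·12 = 72°C ✓; longest run = 3 ✓; 3' end AGG has 2 G/C ✓ — passes.

P3 only.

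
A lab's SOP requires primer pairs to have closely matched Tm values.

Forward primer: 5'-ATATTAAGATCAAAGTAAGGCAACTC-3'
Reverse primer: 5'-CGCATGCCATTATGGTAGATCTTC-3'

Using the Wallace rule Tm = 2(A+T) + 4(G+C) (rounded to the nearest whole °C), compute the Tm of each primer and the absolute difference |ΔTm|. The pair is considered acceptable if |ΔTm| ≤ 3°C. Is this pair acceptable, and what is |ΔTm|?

|ΔTm| = 2°C; the pair is acceptable.

Forward: A=12 T=6 G=4 C=4 → Tm = 2·18 + 4·8 = 68°C.
Reverse: A=5 T=8 G=5 C=6 → Tm = 2·13 + 4·11 = 70°C.
|ΔTm| = |68 − 70| = 2°C, ≤ 3°C.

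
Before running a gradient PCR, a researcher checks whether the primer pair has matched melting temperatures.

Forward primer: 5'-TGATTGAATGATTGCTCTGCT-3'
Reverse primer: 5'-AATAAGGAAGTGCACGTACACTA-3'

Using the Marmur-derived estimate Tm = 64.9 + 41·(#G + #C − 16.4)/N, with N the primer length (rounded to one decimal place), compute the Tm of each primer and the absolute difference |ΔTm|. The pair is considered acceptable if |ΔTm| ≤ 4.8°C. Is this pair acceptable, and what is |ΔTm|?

Forward: G+C = 8, N = 21 → Tm = 64.9 + 41·(8 − 16.4)/21 = 48.5°C.
Reverse: G+C = 9, N = 23 → Tm = 64.9 + 41·(9 − 16.4)/23 = 51.7°C.
|ΔTm| = |48.5 − 51.7| = 3.2°C, ≤ 4.8°C.

|ΔTm| = 3.2°C; the pair is acceptable.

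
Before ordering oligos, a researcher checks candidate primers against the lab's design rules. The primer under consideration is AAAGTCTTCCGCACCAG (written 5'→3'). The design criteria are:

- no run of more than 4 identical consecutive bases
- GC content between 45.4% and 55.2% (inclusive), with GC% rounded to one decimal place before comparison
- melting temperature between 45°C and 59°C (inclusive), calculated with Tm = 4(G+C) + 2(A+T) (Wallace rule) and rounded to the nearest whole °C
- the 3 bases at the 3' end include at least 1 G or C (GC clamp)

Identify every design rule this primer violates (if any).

Base counts: A=5, T=3, G=3, C=6 (length 17).
homopolymer run: longest run = 3 ✓
GC content: GC 9/17 = 52.9% ✓
Tm: Tm = 2·8 + 4·9 = 52°C ✓
GC clamp: 3' end CAG has 2 G/C ✓

Meets all criteria.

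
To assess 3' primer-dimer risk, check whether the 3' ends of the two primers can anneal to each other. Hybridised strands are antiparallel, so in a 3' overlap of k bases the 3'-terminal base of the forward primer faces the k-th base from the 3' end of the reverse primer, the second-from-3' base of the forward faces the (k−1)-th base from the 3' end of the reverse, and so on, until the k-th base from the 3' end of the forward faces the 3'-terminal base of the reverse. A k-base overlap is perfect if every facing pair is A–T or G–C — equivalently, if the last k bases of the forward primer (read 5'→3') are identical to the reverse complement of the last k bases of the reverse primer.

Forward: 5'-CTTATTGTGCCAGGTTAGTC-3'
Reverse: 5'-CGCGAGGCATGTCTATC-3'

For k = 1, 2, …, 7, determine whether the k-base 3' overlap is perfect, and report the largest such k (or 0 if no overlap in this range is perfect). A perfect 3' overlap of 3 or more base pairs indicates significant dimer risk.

Longest perfect overlap: 0 complementary base pairs; below the dimer-risk threshold (threshold 3).

Last 7 bases (5'→3') — forward …GTTAGTC, reverse …GTCTATC.
Reverse complement of the reverse primer's last 7 bases: GATAGAC; its first k bases are the reverse complement of the reverse primer's last k bases, so a perfect k-base overlap needs the forward primer's last k bases to equal them.
Comparing (forward last k vs required): k=1: C vs G ✗; k=2: TC vs GA ✗; k=3: GTC vs GAT ✗; k=4: AGTC vs GATA ✗; k=5: TAGTC vs GATAG ✗; k=6: TTAGTC vs GATAGA ✗; k=7: GTTAGTC vs GATAGAC ✗.
No overlap length from 1 to 7 is perfect, so the longest perfect 3' overlap is 0.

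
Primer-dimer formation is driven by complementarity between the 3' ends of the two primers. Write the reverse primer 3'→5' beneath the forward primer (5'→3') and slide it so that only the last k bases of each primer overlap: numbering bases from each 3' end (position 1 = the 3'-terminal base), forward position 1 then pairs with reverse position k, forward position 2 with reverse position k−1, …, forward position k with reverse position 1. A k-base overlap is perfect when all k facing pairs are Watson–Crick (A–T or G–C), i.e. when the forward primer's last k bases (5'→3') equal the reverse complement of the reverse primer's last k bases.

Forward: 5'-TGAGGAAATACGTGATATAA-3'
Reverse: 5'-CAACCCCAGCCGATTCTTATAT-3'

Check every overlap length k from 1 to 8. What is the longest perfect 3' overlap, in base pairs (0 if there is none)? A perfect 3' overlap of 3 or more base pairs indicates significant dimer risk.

Longest perfect overlap: 6 complementary base pairs; significant dimer risk (threshold 3).

Last 8 bases (5'→3') — forward …TGATATAA, reverse …TCTTATAT.
Reverse complement of the reverse primer's last 8 bases: ATATAAGA; its first k bases are the reverse complement of the reverse primer's last k bases, so a perfect k-base overlap needs the forward primer's last k bases to equal them.
Comparing (forward last k vs required): k=1: A vs A ✓; k=2: AA vs AT ✗; k=3: TAA vs ATA ✗; k=4: ATAA vs ATAT ✗; k=5: TATAA vs ATATA ✗; k=6: ATATAA vs ATATAA ✓; k=7: GATATAA vs ATATAAG ✗; k=8: TGATATAA vs ATATAAGA ✗.
Perfect overlaps at k = 1, 6; the largest is 6.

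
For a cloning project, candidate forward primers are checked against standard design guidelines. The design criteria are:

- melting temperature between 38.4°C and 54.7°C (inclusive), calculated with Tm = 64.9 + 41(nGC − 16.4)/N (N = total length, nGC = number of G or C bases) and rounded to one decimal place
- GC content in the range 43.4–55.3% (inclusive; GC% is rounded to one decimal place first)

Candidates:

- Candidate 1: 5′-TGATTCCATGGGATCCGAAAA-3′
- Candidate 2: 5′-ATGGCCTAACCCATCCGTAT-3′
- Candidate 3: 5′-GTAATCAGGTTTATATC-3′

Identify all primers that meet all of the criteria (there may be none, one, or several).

Candidate 2 only.

Candidate 1 (21 nt, A=7 T=5 G=5 C=4): Tm = 64.9 + 41·(9 − 16.4)/21 = 50.5°C ✓; GC 9/21 = 42.9%, outside 43.4–55.3% ✗ — fails.
Candidate 2 (20 nt, A=5 T=5 G=3 C=7): Tm = 64.9 + 41·(10 − 16.4)/20 = 51.8°C ✓; GC 10/20 = 50.0% ✓ — passes.
Candidate 3 (17 nt, A=5 T=7 G=3 C=2): Tm = 64.9 + 41·(5 − 16.4)/17 = 37.4°C, outside 38.4–54.7°C ✗; GC 5/17 = 29.4%, outside 43.4–55.3% ✗ — fails.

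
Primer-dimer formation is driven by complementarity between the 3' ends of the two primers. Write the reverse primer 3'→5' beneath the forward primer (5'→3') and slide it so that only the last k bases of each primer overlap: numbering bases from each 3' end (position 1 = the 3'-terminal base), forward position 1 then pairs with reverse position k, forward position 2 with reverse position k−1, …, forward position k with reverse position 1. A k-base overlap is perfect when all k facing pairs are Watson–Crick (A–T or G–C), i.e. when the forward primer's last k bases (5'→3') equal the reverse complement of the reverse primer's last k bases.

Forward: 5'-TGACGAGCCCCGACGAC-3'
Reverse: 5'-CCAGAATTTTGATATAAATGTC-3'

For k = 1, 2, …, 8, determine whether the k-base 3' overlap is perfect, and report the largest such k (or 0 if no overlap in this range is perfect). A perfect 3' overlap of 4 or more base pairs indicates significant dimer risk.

Longest perfect overlap: 3 complementary base pairs; below the dimer-risk threshold (threshold 4).

Last 8 bases (5'→3') — forward …CCGACGAC, reverse …TAAATGTC.
Reverse complement of the reverse primer's last 8 bases: GACATTTA; its first k bases are the reverse complement of the reverse primer's last k bases, so a perfect k-base overlap needs the forward primer's last k bases to equal them.
Comparing (forward last k vs required): k=1: C vs G ✗; k=2: AC vs GA ✗; k=3: GAC vs GAC ✓; k=4: CGAC vs GACA ✗; k=5: ACGAC vs GACAT ✗; k=6: GACGAC vs GACATT ✗; k=7: CGACGAC vs GACATTT ✗; k=8: CCGACGAC vs GACATTTA ✗.
Only k = 3 is perfect, so the longest perfect 3' overlap is 3.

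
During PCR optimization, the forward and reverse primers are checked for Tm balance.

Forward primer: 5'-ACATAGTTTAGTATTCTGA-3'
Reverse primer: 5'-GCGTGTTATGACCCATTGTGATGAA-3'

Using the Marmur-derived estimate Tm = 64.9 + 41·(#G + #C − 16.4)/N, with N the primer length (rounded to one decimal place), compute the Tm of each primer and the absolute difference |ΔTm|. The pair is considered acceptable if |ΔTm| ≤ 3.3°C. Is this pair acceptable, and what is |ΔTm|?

Forward: G+C = 5, N = 19 → Tm = 64.9 + 41·(5 − 16.4)/19 = 40.3°C.
Reverse: G+C = 11, N = 25 → Tm = 64.9 + 41·(11 − 16.4)/25 = 56.0°C.
|ΔTm| = |40.3 − 56.0| = 15.7°C, > 3.3°C.

|ΔTm| = 15.7°C; the pair is not acceptable.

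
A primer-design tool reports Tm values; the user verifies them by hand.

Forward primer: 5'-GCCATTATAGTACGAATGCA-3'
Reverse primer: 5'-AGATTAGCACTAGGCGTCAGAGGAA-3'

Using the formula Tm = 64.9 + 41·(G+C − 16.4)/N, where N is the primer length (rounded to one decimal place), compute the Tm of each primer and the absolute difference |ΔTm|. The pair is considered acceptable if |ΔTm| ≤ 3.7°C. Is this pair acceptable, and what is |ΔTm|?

|ΔTm| = 10.0°C; the pair is not acceptable.

Forward: G+C = 8, N = 20 → Tm = 64.9 + 41·(8 − 16.4)/20 = 47.7°C.
Reverse: G+C = 12, N = 25 → Tm = 64.9 + 41·(12 − 16.4)/25 = 57.7°C.
|ΔTm| = |47.7 − 57.7| = 10.0°C, > 3.7°C.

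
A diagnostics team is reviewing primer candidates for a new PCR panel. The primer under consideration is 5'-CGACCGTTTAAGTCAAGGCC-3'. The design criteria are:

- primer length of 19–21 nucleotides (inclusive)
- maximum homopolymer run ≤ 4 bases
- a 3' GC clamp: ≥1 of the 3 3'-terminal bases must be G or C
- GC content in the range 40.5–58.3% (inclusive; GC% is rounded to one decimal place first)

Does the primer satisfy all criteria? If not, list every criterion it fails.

Base counts: A=5, T=4, G=5, C=6 (length 20).
length: length 20 ✓
homopolymer run: longest run = 3 ✓
GC clamp: 3' end GCC has 3 G/C ✓
GC content: GC 11/20 = 55.0% ✓

Meets all criteria.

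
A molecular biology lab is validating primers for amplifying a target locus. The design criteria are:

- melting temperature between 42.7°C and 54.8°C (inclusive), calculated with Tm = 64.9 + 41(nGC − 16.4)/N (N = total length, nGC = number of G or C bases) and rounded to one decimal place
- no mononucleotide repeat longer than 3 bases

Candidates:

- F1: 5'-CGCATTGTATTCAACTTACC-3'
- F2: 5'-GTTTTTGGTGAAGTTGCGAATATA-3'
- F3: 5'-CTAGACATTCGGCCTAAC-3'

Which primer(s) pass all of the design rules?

F1 and F3.

F1 (20 nt, A=5 T=7 G=2 C=6): Tm = 64.9 + 41·(8 − 16.4)/20 = 47.7°C ✓; longest run = 2 ✓ — passes.
F2 (24 nt, A=6 T=10 G=7 C=1): Tm = 64.9 + 41·(8 − 16.4)/24 = 50.6°C ✓; longest run = 5, exceeds 3 ✗ — fails.
F3 (18 nt, A=5 T=4 G=3 C=6): Tm = 64.9 + 41·(9 − 16.4)/18 = 48.0°C ✓; longest run = 2 ✓ — passes.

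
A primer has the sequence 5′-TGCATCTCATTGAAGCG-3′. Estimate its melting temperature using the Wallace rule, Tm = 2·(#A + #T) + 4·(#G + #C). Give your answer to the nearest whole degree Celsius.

50°C

Base counts: A=4, T=5, G=4, C=4 (length 17).
Tm = 2·(4+5) + 4·(4+4) = 2·9 + 4·8 = 18 + 32 = 50°C.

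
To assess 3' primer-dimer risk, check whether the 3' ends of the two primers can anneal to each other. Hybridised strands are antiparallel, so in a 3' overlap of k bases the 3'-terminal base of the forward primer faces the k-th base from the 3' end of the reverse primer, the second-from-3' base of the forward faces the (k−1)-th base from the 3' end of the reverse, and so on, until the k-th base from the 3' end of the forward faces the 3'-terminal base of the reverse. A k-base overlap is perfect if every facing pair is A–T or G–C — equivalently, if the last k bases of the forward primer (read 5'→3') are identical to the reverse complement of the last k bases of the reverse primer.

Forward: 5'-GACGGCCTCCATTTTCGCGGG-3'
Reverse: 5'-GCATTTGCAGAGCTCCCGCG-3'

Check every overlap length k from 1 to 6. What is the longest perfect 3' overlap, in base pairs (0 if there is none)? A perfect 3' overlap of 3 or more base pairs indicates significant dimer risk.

Last 6 bases (5'→3') — forward …CGCGGG, reverse …CCCGCG.
Reverse complement of the reverse primer's last 6 bases: CGCGGG; its first k bases are the reverse complement of the reverse primer's last k bases, so a perfect k-base overlap needs the forward primer's last k bases to equal them.
Comparing (forward last k vs required): k=1: G vs C ✗; k=2: GG vs CG ✗; k=3: GGG vs CGC ✗; k=4: CGGG vs CGCG ✗; k=5: GCGGG vs CGCGG ✗; k=6: CGCGGG vs CGCGGG ✓.
Only k = 6 is perfect, so the longest perfect 3' overlap is 6.

Longest perfect overlap: 6 complementary base pairs; significant dimer risk (threshold 3).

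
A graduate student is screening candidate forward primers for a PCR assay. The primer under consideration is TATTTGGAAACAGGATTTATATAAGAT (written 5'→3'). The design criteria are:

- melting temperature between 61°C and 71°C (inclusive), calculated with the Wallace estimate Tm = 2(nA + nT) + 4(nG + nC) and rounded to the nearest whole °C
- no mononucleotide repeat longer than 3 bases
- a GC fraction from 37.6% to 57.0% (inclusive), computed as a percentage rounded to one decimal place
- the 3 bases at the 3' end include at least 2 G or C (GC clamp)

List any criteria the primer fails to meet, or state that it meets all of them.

Fails: GC content, GC clamp.

Base counts: A=11, T=10, G=5, C=1 (length 27).
Tm: Tm = 2·21 + 4·6 = 66°C ✓
homopolymer run: longest run = 3 ✓
GC content: GC 6/27 = 22.2%, outside 37.6–57.0% ✗
GC clamp: 3' end GAT has 1 G/C, need ≥2 ✗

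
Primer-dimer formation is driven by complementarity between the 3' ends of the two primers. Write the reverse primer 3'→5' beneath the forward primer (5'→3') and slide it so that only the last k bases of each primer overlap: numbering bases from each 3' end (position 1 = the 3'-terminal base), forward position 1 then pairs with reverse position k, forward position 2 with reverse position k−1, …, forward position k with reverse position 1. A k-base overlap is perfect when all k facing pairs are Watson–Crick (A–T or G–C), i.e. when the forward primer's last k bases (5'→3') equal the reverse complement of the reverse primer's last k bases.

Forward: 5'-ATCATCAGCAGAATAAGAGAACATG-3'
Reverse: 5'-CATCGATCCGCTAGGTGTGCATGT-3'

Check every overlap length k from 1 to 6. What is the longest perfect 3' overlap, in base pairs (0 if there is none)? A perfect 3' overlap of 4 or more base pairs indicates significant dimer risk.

Last 6 bases (5'→3') — forward …AACATG, reverse …GCATGT.
Reverse complement of the reverse primer's last 6 bases: ACATGC; its first k bases are the reverse complement of the reverse primer's last k bases, so a perfect k-base overlap needs the forward primer's last k bases to equal them.
Comparing (forward last k vs required): k=1: G vs A ✗; k=2: TG vs AC ✗; k=3: ATG vs ACA ✗; k=4: CATG vs ACAT ✗; k=5: ACATG vs ACATG ✓; k=6: AACATG vs ACATGC ✗.
Only k = 5 is perfect, so the longest perfect 3' overlap is 5.

Longest perfect overlap: 5 complementary base pairs; significant dimer risk (threshold 4).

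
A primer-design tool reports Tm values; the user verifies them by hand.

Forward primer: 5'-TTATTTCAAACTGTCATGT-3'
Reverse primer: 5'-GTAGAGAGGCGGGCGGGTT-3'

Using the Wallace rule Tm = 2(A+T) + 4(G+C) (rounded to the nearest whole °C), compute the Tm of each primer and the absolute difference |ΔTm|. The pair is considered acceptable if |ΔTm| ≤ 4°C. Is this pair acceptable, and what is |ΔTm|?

|ΔTm| = 16°C; the pair is not acceptable.

Forward: A=5 T=9 G=2 C=3 → Tm = 2·14 + 4·5 = 48°C.
Reverse: A=3 T=3 G=11 C=2 → Tm = 2·6 + 4·13 = 64°C.
|ΔTm| = |48 − 64| = 16°C, > 4°C.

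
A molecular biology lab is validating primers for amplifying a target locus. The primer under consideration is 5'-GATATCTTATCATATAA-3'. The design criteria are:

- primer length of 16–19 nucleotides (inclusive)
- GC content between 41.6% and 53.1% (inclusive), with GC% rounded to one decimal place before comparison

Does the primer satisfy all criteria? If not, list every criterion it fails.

Fails: GC content.

Base counts: A=7, T=7, G=1, C=2 (length 17).
length: length 17 ✓
GC content: GC 3/17 = 17.6%, outside 41.6–53.1% ✗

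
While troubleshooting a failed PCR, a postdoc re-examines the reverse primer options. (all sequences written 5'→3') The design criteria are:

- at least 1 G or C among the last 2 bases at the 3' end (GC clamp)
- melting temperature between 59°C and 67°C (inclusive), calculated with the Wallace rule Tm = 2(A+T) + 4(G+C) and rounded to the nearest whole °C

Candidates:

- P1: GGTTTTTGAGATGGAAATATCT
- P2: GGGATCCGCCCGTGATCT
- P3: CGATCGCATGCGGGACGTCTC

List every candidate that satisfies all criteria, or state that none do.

P1 (22 nt, A=6 T=9 G=6 C=1): 3' end CT has 1 G/C ✓; Tm = 2·15 + 4·7 = 58°C, outside 59–67°C ✗ — fails.
P2 (18 nt, A=2 T=4 G=6 C=6): 3' end CT has 1 G/C ✓; Tm = 2·6 + 4·12 = 60°C ✓ — passes.
P3 (21 nt, A=3 T=4 G=7 C=7): 3' end TC has 1 G/C ✓; Tm = 2·7 + 4·14 = 70°C, outside 59–67°C ✗ — fails.

P2 only.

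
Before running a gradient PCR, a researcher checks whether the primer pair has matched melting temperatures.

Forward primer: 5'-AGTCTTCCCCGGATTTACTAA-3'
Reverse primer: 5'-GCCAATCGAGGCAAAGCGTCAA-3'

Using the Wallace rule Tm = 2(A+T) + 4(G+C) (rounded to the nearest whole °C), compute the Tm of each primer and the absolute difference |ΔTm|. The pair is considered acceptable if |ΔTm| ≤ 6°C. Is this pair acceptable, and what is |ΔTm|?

|ΔTm| = 8°C; the pair is not acceptable.

Forward: A=5 T=7 G=3 C=6 → Tm = 2·12 + 4·9 = 60°C.
Reverse: A=8 T=2 G=6 C=6 → Tm = 2·10 + 4·12 = 68°C.
|ΔTm| = |60 − 68| = 8°C, > 6°C.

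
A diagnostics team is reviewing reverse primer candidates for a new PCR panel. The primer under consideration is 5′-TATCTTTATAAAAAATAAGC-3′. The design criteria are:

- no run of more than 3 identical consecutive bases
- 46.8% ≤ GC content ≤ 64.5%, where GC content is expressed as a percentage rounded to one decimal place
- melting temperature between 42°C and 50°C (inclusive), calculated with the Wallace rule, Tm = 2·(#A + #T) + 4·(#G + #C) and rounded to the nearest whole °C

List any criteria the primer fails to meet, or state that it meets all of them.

Base counts: A=10, T=7, G=1, C=2 (length 20).
homopolymer run: longest run = 6, exceeds 3 ✗
GC content: GC 3/20 = 15.0%, outside 46.8–64.5% ✗
Tm: Tm = 2·17 + 4·3 = 46°C ✓

Fails: homopolymer run, GC content.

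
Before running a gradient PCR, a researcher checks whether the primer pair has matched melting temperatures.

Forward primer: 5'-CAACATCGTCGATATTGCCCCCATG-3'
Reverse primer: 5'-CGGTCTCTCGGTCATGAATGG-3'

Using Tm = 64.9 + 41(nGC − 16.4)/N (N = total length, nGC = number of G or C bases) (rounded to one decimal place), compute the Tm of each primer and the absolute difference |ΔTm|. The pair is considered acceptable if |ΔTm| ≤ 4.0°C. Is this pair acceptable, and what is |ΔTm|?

|ΔTm| = 3.0°C; the pair is acceptable.

Forward: G+C = 13, N = 25 → Tm = 64.9 + 41·(13 − 16.4)/25 = 59.3°C.
Reverse: G+C = 12, N = 21 → Tm = 64.9 + 41·(12 − 16.4)/21 = 56.3°C.
|ΔTm| = |59.3 − 56.3| = 3.0°C, ≤ 4.0°C.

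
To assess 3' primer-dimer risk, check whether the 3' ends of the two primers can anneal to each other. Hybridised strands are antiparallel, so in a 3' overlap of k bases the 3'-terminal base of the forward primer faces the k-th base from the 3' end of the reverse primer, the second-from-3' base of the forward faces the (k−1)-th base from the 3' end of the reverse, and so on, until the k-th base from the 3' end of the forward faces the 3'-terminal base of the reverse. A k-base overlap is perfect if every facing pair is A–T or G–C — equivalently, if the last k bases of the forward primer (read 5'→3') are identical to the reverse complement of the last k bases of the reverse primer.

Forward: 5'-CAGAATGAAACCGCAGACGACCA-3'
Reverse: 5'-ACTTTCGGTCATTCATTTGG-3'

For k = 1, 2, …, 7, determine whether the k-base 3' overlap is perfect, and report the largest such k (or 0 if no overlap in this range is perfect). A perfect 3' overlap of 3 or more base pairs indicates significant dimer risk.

Last 7 bases (5'→3') — forward …ACGACCA, reverse …CATTTGG.
Reverse complement of the reverse primer's last 7 bases: CCAAATG; its first k bases are the reverse complement of the reverse primer's last k bases, so a perfect k-base overlap needs the forward primer's last k bases to equal them.
Comparing (forward last k vs required): k=1: A vs C ✗; k=2: CA vs CC ✗; k=3: CCA vs CCA ✓; k=4: ACCA vs CCAA ✗; k=5: GACCA vs CCAAA ✗; k=6: CGACCA vs CCAAAT ✗; k=7: ACGACCA vs CCAAATG ✗.
Only k = 3 is perfect, so the longest perfect 3' overlap is 3.

Longest perfect overlap: 3 complementary base pairs; significant dimer risk (threshold 3).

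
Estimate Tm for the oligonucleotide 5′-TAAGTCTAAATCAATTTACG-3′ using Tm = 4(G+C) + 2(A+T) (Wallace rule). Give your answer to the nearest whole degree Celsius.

Base counts: A=8, T=7, G=2, C=3 (length 20).
Tm = 2·(8+7) + 4·(2+3) = 2·15 + 4·5 = 30 + 20 = 50°C.

50°C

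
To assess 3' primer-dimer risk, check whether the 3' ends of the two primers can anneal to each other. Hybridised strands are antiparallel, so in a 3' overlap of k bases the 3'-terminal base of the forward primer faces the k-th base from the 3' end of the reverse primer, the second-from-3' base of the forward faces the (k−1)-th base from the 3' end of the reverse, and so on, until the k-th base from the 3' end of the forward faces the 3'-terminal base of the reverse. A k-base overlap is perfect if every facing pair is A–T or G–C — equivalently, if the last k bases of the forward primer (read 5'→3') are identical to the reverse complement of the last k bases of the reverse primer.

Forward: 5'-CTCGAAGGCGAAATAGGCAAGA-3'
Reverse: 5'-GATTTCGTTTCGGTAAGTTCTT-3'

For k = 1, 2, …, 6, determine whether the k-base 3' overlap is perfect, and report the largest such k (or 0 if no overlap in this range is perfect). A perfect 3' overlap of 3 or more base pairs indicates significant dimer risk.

Longest perfect overlap: 4 complementary base pairs; significant dimer risk (threshold 3).

Last 6 bases (5'→3') — forward …GCAAGA, reverse …GTTCTT.
Reverse complement of the reverse primer's last 6 bases: AAGAAC; its first k bases are the reverse complement of the reverse primer's last k bases, so a perfect k-base overlap needs the forward primer's last k bases to equal them.
Comparing (forward last k vs required): k=1: A vs A ✓; k=2: GA vs AA ✗; k=3: AGA vs AAG ✗; k=4: AAGA vs AAGA ✓; k=5: CAAGA vs AAGAA ✗; k=6: GCAAGA vs AAGAAC ✗.
Perfect overlaps at k = 1, 4; the largest is 4.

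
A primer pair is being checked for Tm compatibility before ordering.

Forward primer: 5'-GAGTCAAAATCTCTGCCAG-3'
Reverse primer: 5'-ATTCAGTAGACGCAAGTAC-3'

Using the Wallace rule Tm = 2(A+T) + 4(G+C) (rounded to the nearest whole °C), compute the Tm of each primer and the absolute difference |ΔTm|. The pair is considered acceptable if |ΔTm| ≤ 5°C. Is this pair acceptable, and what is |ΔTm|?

Forward: A=6 T=4 G=4 C=5 → Tm = 2·10 + 4·9 = 56°C.
Reverse: A=7 T=4 G=4 C=4 → Tm = 2·11 + 4·8 = 54°C.
|ΔTm| = |56 − 54| = 2°C, ≤ 5°C.

|ΔTm| = 2°C; the pair is acceptable.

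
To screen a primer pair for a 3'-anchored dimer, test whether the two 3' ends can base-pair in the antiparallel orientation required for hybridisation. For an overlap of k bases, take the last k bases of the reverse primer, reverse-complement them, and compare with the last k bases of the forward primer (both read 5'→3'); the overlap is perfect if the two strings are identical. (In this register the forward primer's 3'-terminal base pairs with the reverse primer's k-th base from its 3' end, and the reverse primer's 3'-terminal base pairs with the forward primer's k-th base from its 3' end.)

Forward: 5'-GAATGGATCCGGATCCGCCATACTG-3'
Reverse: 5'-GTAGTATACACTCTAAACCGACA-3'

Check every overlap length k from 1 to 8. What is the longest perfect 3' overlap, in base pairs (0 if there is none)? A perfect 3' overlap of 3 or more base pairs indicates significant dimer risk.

Longest perfect overlap: 2 complementary base pairs; below the dimer-risk threshold (threshold 3).

Last 8 bases (5'→3') — forward …CCATACTG, reverse …AACCGACA.
Reverse complement of the reverse primer's last 8 bases: TGTCGGTT; its first k bases are the reverse complement of the reverse primer's last k bases, so a perfect k-base overlap needs the forward primer's last k bases to equal them.
Comparing (forward last k vs required): k=1: G vs T ✗; k=2: TG vs TG ✓; k=3: CTG vs TGT ✗; k=4: ACTG vs TGTC ✗; k=5: TACTG vs TGTCG ✗; k=6: ATACTG vs TGTCGG ✗; k=7: CATACTG vs TGTCGGT ✗; k=8: CCATACTG vs TGTCGGTT ✗.
Only k = 2 is perfect, so the longest perfect 3' overlap is 2.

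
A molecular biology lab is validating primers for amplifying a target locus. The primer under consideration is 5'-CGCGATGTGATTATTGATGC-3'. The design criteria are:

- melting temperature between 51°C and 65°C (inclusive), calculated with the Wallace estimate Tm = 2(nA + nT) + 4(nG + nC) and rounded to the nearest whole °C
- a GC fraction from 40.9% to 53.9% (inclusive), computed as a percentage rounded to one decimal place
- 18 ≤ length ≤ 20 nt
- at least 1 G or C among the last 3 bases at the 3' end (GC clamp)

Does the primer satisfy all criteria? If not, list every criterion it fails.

Base counts: A=4, T=7, G=6, C=3 (length 20).
Tm: Tm = 2·11 + 4·9 = 58°C ✓
GC content: GC 9/20 = 45.0% ✓
length: length 20 ✓
GC clamp: 3' end TGC has 2 G/C ✓

Meets all criteria.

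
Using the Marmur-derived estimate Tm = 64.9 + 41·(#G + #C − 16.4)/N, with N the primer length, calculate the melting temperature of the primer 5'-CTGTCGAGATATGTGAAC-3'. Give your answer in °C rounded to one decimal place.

Base counts: A=5, T=5, G=5, C=3; G+C = 8, N = 18.
Tm = 64.9 + 41·(8 − 16.4)/18 = 64.9 + -344.40/18 = 45.8°C.

45.8°C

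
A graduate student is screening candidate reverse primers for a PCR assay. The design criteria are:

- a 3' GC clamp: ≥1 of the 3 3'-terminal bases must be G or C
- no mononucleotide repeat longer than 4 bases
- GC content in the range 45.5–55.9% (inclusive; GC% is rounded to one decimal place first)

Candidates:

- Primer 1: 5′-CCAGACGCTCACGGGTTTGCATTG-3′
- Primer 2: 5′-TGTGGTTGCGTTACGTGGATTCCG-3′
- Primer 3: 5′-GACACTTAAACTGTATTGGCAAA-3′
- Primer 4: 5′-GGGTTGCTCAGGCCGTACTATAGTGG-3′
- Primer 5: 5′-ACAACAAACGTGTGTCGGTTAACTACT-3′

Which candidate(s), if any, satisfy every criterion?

Primer 1 (24 nt, A=4 T=6 G=7 C=7): 3' end TTG has 1 G/C ✓; longest run = 3 ✓; GC 14/24 = 58.3%, outside 45.5–55.9% ✗ — fails.
Primer 2 (24 nt, A=2 T=9 G=9 C=4): 3' end CCG has 3 G/C ✓; longest run = 2 ✓; GC 13/24 = 54.2% ✓ — passes.
Primer 3 (23 nt, A=9 T=6 G=4 C=4): 3' end AAA has 0 G/C, need ≥1 ✗; longest run = 3 ✓; GC 8/23 = 34.8%, outside 45.5–55.9% ✗ — fails.
Primer 4 (26 nt, A=4 T=7 G=10 C=5): 3' end TGG has 2 G/C ✓; longest run = 3 ✓; GC 15/26 = 57.7%, outside 45.5–55.9% ✗ — fails.
Primer 5 (27 nt, A=9 T=7 G=5 C=6): 3' end ACT has 1 G/C ✓; longest run = 3 ✓; GC 11/27 = 40.7%, outside 45.5–55.9% ✗ — fails.

Primer 2 only.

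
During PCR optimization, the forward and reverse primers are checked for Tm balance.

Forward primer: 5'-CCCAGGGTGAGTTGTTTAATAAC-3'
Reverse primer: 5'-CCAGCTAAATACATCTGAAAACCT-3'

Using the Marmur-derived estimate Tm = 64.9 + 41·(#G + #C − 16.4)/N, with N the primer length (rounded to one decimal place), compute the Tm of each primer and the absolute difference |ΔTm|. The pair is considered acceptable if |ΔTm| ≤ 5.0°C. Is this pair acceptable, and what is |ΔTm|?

|ΔTm| = 1.2°C; the pair is acceptable.

Forward: G+C = 10, N = 23 → Tm = 64.9 + 41·(10 − 16.4)/23 = 53.5°C.
Reverse: G+C = 9, N = 24 → Tm = 64.9 + 41·(9 − 16.4)/24 = 52.3°C.
|ΔTm| = |53.5 − 52.3| = 1.2°C, ≤ 5.0°C.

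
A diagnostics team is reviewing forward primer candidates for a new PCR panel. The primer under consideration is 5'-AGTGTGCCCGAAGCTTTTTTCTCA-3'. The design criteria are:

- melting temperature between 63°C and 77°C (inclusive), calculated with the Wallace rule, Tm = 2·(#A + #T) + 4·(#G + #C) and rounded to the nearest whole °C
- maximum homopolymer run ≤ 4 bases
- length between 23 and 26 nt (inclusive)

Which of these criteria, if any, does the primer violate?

Base counts: A=4, T=9, G=5, C=6 (length 24).
Tm: Tm = 2·13 + 4·11 = 70°C ✓
homopolymer run: longest run = 6, exceeds 4 ✗
length: length 24 ✓

Fails: homopolymer run.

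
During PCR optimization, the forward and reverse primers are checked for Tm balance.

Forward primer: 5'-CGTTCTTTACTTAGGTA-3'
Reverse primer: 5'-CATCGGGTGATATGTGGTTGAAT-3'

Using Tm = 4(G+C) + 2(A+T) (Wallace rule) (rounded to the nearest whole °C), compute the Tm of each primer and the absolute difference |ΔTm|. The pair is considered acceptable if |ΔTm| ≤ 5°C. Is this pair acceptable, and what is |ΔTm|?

|ΔTm| = 20°C; the pair is not acceptable.

Forward: A=3 T=8 G=3 C=3 → Tm = 2·11 + 4·6 = 46°C.
Reverse: A=5 T=8 G=8 C=2 → Tm = 2·13 + 4·10 = 66°C.
|ΔTm| = |46 − 66| = 20°C, > 5°C.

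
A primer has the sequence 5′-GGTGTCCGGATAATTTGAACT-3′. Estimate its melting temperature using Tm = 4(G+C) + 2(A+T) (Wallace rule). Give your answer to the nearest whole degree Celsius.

60°C

Base counts: A=5, T=7, G=6, C=3 (length 21).
Tm = 2·(5+7) + 4·(6+3) = 2·12 + 4·9 = 24 + 36 = 60°C.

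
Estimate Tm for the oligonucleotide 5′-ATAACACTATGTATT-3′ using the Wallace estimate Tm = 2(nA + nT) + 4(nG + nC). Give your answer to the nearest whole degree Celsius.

Base counts: A=6, T=6, G=1, C=2 (length 15).
Tm = 2·(6+6) + 4·(1+2) = 2·12 + 4·3 = 24 + 12 = 36°C.

36°C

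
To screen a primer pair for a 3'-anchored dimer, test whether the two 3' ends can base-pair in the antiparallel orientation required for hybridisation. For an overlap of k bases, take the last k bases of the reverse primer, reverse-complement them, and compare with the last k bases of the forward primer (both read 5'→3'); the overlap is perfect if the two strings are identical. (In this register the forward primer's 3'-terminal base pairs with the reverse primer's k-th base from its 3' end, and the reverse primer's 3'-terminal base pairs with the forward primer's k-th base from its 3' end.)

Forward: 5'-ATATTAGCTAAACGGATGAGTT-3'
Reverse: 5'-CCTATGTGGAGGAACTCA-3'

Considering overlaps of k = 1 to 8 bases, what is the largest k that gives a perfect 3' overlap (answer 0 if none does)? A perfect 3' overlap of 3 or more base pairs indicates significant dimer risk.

Last 8 bases (5'→3') — forward …GATGAGTT, reverse …GGAACTCA.
Reverse complement of the reverse primer's last 8 bases: TGAGTTCC; its first k bases are the reverse complement of the reverse primer's last k bases, so a perfect k-base overlap needs the forward primer's last k bases to equal them.
Comparing (forward last k vs required): k=1: T vs T ✓; k=2: TT vs TG ✗; k=3: GTT vs TGA ✗; k=4: AGTT vs TGAG ✗; k=5: GAGTT vs TGAGT ✗; k=6: TGAGTT vs TGAGTT ✓; k=7: ATGAGTT vs TGAGTTC ✗; k=8: GATGAGTT vs TGAGTTCC ✗.
Perfect overlaps at k = 1, 6; the largest is 6.

Longest perfect overlap: 6 complementary base pairs; significant dimer risk (threshold 3).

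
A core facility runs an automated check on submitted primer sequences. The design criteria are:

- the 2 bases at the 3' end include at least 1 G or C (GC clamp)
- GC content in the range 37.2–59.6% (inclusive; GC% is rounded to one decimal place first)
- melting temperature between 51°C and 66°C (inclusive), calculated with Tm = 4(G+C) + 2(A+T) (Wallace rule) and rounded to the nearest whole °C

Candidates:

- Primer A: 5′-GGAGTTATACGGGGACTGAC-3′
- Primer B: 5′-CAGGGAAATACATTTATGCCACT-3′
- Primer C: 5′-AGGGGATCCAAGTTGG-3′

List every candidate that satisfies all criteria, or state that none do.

Primer A (20 nt, A=5 T=4 G=8 C=3): 3' end AC has 1 G/C ✓; GC 11/20 = 55.0% ✓; Tm = 2·9 + 4·11 = 62°C ✓ — passes.
Primer B (23 nt, A=8 T=6 G=4 C=5): 3' end CT has 1 G/C ✓; GC 9/23 = 39.1% ✓; Tm = 2·14 + 4·9 = 64°C ✓ — passes.
Primer C (16 nt, A=4 T=3 G=7 C=2): 3' end GG has 2 G/C ✓; GC 9/16 = 56.3% ✓; Tm = 2·7 + 4·9 = 50°C, outside 51–66°C ✗ — fails.

Primer A and Primer B.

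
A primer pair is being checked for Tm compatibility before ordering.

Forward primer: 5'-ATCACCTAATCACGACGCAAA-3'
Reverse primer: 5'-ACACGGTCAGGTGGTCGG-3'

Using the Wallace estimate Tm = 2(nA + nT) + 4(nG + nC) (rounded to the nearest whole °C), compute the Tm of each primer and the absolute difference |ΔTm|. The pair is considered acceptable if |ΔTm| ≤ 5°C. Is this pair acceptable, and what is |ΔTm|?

Forward: A=9 T=3 G=2 C=7 → Tm = 2·12 + 4·9 = 60°C.
Reverse: A=3 T=3 G=8 C=4 → Tm = 2·6 + 4·12 = 60°C.
|ΔTm| = |60 − 60| = 0°C, ≤ 5°C.

|ΔTm| = 0°C; the pair is acceptable.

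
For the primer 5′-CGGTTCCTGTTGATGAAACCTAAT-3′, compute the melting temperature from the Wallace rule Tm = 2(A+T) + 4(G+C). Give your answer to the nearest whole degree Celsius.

68°C

Base counts: A=6, T=8, G=5, C=5 (length 24).
Tm = 2·(6+8) + 4·(5+5) = 2·14 + 4·10 = 28 + 40 = 68°C.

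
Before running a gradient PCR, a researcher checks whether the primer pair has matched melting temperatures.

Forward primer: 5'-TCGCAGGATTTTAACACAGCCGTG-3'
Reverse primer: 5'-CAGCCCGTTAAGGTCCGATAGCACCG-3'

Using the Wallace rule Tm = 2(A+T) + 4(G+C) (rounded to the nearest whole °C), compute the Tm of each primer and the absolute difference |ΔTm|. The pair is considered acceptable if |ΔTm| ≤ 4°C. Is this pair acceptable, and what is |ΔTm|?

Forward: A=6 T=6 G=6 C=6 → Tm = 2·12 + 4·12 = 72°C.
Reverse: A=6 T=4 G=7 C=9 → Tm = 2·10 + 4·16 = 84°C.
|ΔTm| = |72 − 84| = 12°C, > 4°C.

|ΔTm| = 12°C; the pair is not acceptable.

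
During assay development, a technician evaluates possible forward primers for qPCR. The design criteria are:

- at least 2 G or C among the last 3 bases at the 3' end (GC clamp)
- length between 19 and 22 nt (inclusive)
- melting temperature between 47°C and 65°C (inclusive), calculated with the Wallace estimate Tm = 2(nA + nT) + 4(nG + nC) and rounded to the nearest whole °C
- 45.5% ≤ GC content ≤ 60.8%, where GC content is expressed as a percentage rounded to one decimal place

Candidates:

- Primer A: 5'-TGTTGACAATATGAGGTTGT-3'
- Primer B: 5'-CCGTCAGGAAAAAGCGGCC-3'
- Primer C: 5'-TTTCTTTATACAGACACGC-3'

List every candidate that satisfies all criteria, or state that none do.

Primer A (20 nt, A=5 T=8 G=6 C=1): 3' end TGT has 1 G/C, need ≥2 ✗; length 20 ✓; Tm = 2·13 + 4·7 = 54°C ✓; GC 7/20 = 35.0%, outside 45.5–60.8% ✗ — fails.
Primer B (19 nt, A=6 T=1 G=6 C=6): 3' end GCC has 3 G/C ✓; length 19 ✓; Tm = 2·7 + 4·12 = 62°C ✓; GC 12/19 = 63.2%, outside 45.5–60.8% ✗ — fails.
Primer C (19 nt, A=5 T=7 G=2 C=5): 3' end CGC has 3 G/C ✓; length 19 ✓; Tm = 2·12 + 4·7 = 52°C ✓; GC 7/19 = 36.8%, outside 45.5–60.8% ✗ — fails.

None of the candidates satisfy all criteria.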